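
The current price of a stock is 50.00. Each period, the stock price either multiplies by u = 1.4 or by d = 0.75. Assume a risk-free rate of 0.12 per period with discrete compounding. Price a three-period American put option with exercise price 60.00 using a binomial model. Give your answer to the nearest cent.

Risk-neutral probability p = (1 + 0.12 − 0.75)/(1.4 − 0.75) = 0.3700/0.6500 = 0.5692
Terminal stock prices: S_uuu = 137.2, S_uud = 73.5, S_udd = 39.38, S_ddd = 21.09
Terminal payoffs (K − S): max(-77.2, 0) = 0, max(-13.5, 0) = 0, max(20.62, 0) = 20.62, max(38.91, 0) = 38.91
Node uu (S = 98): continuation = 1/1.12·[0.5692·0.0000 + 0.4308·0.0000] = 0.0000; exercise value = 0.0000 ≤ continuation, so V_uu = 0.0000
Node ud (S = 52.5): continuation = 1/1.12·[0.5692·0.0000 + 0.4308·20.6250] = 7.9327; exercise value = 7.5000 ≤ continuation, so V_ud = 7.9327
Node dd (S = 28.12): continuation = 1/1.12·[0.5692·20.6250 + 0.4308·38.9062] = 25.4464; exercise value = 31.8750 > continuation, so V_dd = 31.8750 (exercise)
Node u (S = 70): continuation = 1/1.12·[0.5692·0.0000 + 0.4308·7.9327] = 3.0510; exercise value = 0.0000 ≤ continuation, so V_u = 3.0510
Node d (S = 37.5): continuation = 1/1.12·[0.5692·7.9327 + 0.4308·31.8750] = 16.2913; exercise value = 22.5000 > continuation, so V_d = 22.5000 (exercise)
Node 0 (S = 50): continuation = 1/1.12·[0.5692·3.0510 + 0.4308·22.5000] = 10.2045; exercise value = 10.0000 ≤ continuation, so V_0 = 10.2045

10.20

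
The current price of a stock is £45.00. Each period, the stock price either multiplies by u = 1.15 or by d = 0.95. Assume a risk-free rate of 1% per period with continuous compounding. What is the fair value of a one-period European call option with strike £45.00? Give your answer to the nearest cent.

£2.01

Risk-neutral probability p = (e^0.01 − 0.95)/(1.15 − 0.95) = 0.0601/0.2000 = 0.3003
Terminal stock prices: S_u = 51.75, S_d = 42.75
Terminal payoffs (S − K): max(6.75, 0) = 6.75, max(-2.25, 0) = 0
Node 0 (S = 45): V_0 = e^(−0.01)·[0.3003·6.7500 + 0.6997·0.0000] = 2.0065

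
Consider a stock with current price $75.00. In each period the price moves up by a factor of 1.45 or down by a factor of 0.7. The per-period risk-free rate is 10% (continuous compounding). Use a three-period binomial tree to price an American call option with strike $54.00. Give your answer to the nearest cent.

Risk-neutral probability p = (e^0.1 − 0.7)/(1.45 − 0.7) = 0.4052/0.7500 = 0.5402
Terminal stock prices: S_uuu = 228.6, S_uud = 110.4, S_udd = 53.29, S_ddd = 25.72
Terminal payoffs (S − K): max(174.6, 0) = 174.6, max(56.38, 0) = 56.38, max(-0.7125, 0) = 0, max(-28.28, 0) = 0
Node uu (S = 157.7): continuation = e^(−0.1)·[0.5402·174.6469 + 0.4598·56.3812] = 108.8263; exercise value = 103.6875 ≤ continuation, so V_uu = 108.8263
Node ud (S = 76.12): continuation = e^(−0.1)·[0.5402·56.3812 + 0.4598·0.0000] = 27.5602; exercise value = 22.1250 ≤ continuation, so V_ud = 27.5602
Node dd (S = 36.75): continuation = e^(−0.1)·[0.5402·0.0000 + 0.4598·0.0000] = 0.0000; exercise value = 0.0000 ≤ continuation, so V_dd = 0.0000
Node u (S = 108.8): continuation = e^(−0.1)·[0.5402·108.8263 + 0.4598·27.5602] = 64.6619; exercise value = 54.7500 ≤ continuation, so V_u = 64.6619
Node d (S = 52.5): continuation = e^(−0.1)·[0.5402·27.5602 + 0.4598·0.0000] = 13.4719; exercise value = 0.0000 ≤ continuation, so V_d = 13.4719
Node 0 (S = 75): continuation = e^(−0.1)·[0.5402·64.6619 + 0.4598·13.4719] = 37.2125; exercise value = 21.0000 ≤ continuation, so V_0 = 37.2125

$37.21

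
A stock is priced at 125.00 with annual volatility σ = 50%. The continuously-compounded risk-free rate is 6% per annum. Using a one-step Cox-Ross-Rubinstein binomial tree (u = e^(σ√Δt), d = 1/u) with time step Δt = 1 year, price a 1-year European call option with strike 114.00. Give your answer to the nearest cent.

CRR parameters: u = e^(σ√Δt) = e^(0.5·√1) = 1.6487, d = 1/u = 0.6065
Per-period rate: rΔt = 0.06·1 = 0.06, so R = e^0.06 = 1.0618
Risk-neutral probability p = (e^0.06 − 0.6065)/(1.6487 − 0.6065) = 0.4553/1.0422 = 0.4369
Terminal stock prices: S_u = 206.1, S_d = 75.82
Terminal payoffs (S − K): max(92.09, 0) = 92.09, max(-38.18, 0) = 0
Node 0 (S = 125): V_0 = e^(−0.06)·[0.4369·92.0902 + 0.5631·0.0000] = 37.8889

37.89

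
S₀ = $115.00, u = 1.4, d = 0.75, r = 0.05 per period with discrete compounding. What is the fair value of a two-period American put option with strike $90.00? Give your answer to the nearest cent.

Risk-neutral probability p = (1 + 0.05 − 0.75)/(1.4 − 0.75) = 0.3000/0.6500 = 0.4615
Terminal stock prices: S_uu = 225.4, S_ud = 120.8, S_dd = 64.69
Terminal payoffs (K − S): max(-135.4, 0) = 0, max(-30.75, 0) = 0, max(25.31, 0) = 25.31
Node u (S = 161): continuation = 1/1.05·[0.4615·0.0000 + 0.5385·0.0000] = 0.0000; exercise value = 0.0000 ≤ continuation, so V_u = 0.0000
Node d (S = 86.25): continuation = 1/1.05·[0.4615·0.0000 + 0.5385·25.3125] = 12.9808; exercise value = 3.7500 ≤ continuation, so V_d = 12.9808
Node 0 (S = 115): continuation = 1/1.05·[0.4615·0.0000 + 0.5385·12.9808] = 6.6568; exercise value = 0.0000 ≤ continuation, so V_0 = 6.6568

$6.66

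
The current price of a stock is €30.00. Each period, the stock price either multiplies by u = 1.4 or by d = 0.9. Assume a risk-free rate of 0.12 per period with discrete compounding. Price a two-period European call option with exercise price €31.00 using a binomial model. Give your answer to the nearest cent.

€6.96

Risk-neutral probability p = (1 + 0.12 − 0.9)/(1.4 − 0.9) = 0.2200/0.5000 = 0.4400
Terminal stock prices: S_uu = 58.8, S_ud = 37.8, S_dd = 24.3
Terminal payoffs (S − K): max(27.8, 0) = 27.8, max(6.8, 0) = 6.8, max(-6.7, 0) = 0
Node u (S = 42): V_u = 1/1.12·[0.4400·27.8000 + 0.5600·6.8000] = 14.3214
Node d (S = 27): V_d = 1/1.12·[0.4400·6.8000 + 0.5600·0.0000] = 2.6714
Node 0 (S = 30): V_0 = 1/1.12·[0.4400·14.3214 + 0.5600·2.6714] = 6.9620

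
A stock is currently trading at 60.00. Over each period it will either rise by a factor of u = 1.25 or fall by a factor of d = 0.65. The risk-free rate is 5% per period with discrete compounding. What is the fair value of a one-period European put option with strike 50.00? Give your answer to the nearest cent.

3.49

Risk-neutral probability p = (1 + 0.05 − 0.65)/(1.25 − 0.65) = 0.4000/0.6000 = 0.6667
Terminal stock prices: S_u = 75, S_d = 39
Terminal payoffs (K − S): max(-25, 0) = 0, max(11, 0) = 11
Node 0 (S = 60): V_0 = 1/1.05·[0.6667·0.0000 + 0.3333·11.0000] = 3.4921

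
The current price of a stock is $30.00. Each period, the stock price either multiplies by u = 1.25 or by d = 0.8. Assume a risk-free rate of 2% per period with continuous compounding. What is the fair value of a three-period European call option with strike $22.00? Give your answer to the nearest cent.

$10.11

Risk-neutral probability p = (e^0.02 − 0.8)/(1.25 − 0.8) = 0.2202/0.4500 = 0.4893
Terminal stock prices: S_uuu = 58.59, S_uud = 37.5, S_udd = 24, S_ddd = 15.36
Terminal payoffs (S − K): max(36.59, 0) = 36.59, max(15.5, 0) = 15.5, max(2, 0) = 2, max(-6.64, 0) = 0
Node uu (S = 46.88): V_uu = e^(−0.02)·[0.4893·36.5938 + 0.5107·15.5000] = 25.3106
Node ud (S = 30): V_ud = e^(−0.02)·[0.4893·15.5000 + 0.5107·2.0000] = 8.4356
Node dd (S = 19.2): V_dd = e^(−0.02)·[0.4893·2.0000 + 0.5107·0.0000] = 0.9593
Node u (S = 37.5): V_u = e^(−0.02)·[0.4893·25.3106 + 0.5107·8.4356] = 16.3626
Node d (S = 24): V_d = e^(−0.02)·[0.4893·8.4356 + 0.5107·0.9593] = 4.5263
Node 0 (S = 30): V_0 = e^(−0.02)·[0.4893·16.3626 + 0.5107·4.5263] = 10.1139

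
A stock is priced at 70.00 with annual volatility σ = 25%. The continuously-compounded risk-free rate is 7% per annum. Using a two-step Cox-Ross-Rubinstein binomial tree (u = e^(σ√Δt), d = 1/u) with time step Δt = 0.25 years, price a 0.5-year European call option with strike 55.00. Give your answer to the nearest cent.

CRR parameters: u = e^(σ√Δt) = e^(0.25·√0.25) = 1.1331, d = 1/u = 0.8825
Per-period rate: rΔt = 0.07·0.25 = 0.0175, so R = e^0.0175 = 1.0177
Risk-neutral probability p = (e^0.0175 − 0.8825)/(1.1331 − 0.8825) = 0.1352/0.2507 = 0.5392
Terminal stock prices: S_uu = 89.88, S_ud = 70, S_dd = 54.52
Terminal payoffs (S − K): max(34.88, 0) = 34.88, max(15, 0) = 15, max(-0.4839, 0) = 0
Node u (S = 79.32): V_u = e^(−0.0175)·[0.5392·34.8818 + 0.4608·15.0000] = 25.2745
Node d (S = 61.77): V_d = e^(−0.0175)·[0.5392·15.0000 + 0.4608·0.0000] = 7.9480
Node 0 (S = 70): V_0 = e^(−0.0175)·[0.5392·25.2745 + 0.4608·7.9480] = 16.9909

16.99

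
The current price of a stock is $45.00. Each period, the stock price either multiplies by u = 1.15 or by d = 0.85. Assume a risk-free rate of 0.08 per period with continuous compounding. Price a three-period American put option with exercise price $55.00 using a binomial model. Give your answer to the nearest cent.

$10.00

Risk-neutral probability p = (e^0.08 − 0.85)/(1.15 − 0.85) = 0.2333/0.3000 = 0.7776
Terminal stock prices: S_uuu = 68.44, S_uud = 50.59, S_udd = 37.39, S_ddd = 27.64
Terminal payoffs (K − S): max(-13.44, 0) = 0, max(4.414, 0) = 4.414, max(17.61, 0) = 17.61, max(27.36, 0) = 27.36
Node uu (S = 59.51): continuation = e^(−0.08)·[0.7776·0.0000 + 0.2224·4.4144] = 0.9062; exercise value = 0.0000 ≤ continuation, so V_uu = 0.9062
Node ud (S = 43.99): continuation = e^(−0.08)·[0.7776·4.4144 + 0.2224·17.6106] = 6.7839; exercise value = 11.0125 > continuation, so V_ud = 11.0125 (exercise)
Node dd (S = 32.51): continuation = e^(−0.08)·[0.7776·17.6106 + 0.2224·27.3644] = 18.2589; exercise value = 22.4875 > continuation, so V_dd = 22.4875 (exercise)
Node u (S = 51.75): continuation = e^(−0.08)·[0.7776·0.9062 + 0.2224·11.0125] = 2.9111; exercise value = 3.2500 > continuation, so V_u = 3.2500 (exercise)
Node d (S = 38.25): continuation = e^(−0.08)·[0.7776·11.0125 + 0.2224·22.4875] = 12.5214; exercise value = 16.7500 > continuation, so V_d = 16.7500 (exercise)
Node 0 (S = 45): continuation = e^(−0.08)·[0.7776·3.2500 + 0.2224·16.7500] = 5.7714; exercise value = 10.0000 > continuation, so V_0 = 10.0000 (exercise)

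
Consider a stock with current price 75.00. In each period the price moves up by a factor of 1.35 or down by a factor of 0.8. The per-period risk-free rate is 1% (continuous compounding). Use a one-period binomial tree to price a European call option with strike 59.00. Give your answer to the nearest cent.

Risk-neutral probability p = (e^0.01 − 0.8)/(1.35 − 0.8) = 0.2101/0.5500 = 0.3819
Terminal stock prices: S_u = 101.2, S_d = 60
Terminal payoffs (S − K): max(42.25, 0) = 42.25, max(1, 0) = 1
Node 0 (S = 75): V_0 = e^(−0.01)·[0.3819·42.2500 + 0.6181·1.0000] = 16.5871

16.59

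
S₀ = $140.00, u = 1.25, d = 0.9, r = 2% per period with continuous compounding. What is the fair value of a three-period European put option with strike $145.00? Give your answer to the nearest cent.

Risk-neutral probability p = (e^0.02 − 0.9)/(1.25 − 0.9) = 0.1202/0.3500 = 0.3434
Terminal stock prices: S_uuu = 273.4, S_uud = 196.9, S_udd = 141.8, S_ddd = 102.1
Terminal payoffs (K − S): max(-128.4, 0) = 0, max(-51.88, 0) = 0, max(3.25, 0) = 3.25, max(42.94, 0) = 42.94
Node uu (S = 218.8): V_uu = e^(−0.02)·[0.3434·0.0000 + 0.6566·0.0000] = 0.0000
Node ud (S = 157.5): V_ud = e^(−0.02)·[0.3434·0.0000 + 0.6566·3.2500] = 2.0916
Node dd (S = 113.4): V_dd = e^(−0.02)·[0.3434·3.2500 + 0.6566·42.9400] = 28.7288
Node u (S = 175): V_u = e^(−0.02)·[0.3434·0.0000 + 0.6566·2.0916] = 1.3461
Node d (S = 126): V_d = e^(−0.02)·[0.3434·2.0916 + 0.6566·28.7288] = 19.1930
Node 0 (S = 140): V_0 = e^(−0.02)·[0.3434·1.3461 + 0.6566·19.1930] = 12.8051

$12.81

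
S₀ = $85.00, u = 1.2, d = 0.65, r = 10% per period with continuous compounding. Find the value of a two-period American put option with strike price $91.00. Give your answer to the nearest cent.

$8.46

Risk-neutral probability p = (e^0.1 − 0.65)/(1.2 − 0.65) = 0.4552/0.5500 = 0.8276
Terminal stock prices: S_uu = 122.4, S_ud = 66.3, S_dd = 35.91
Terminal payoffs (K − S): max(-31.4, 0) = 0, max(24.7, 0) = 24.7, max(55.09, 0) = 55.09
Node u (S = 102): continuation = e^(−0.1)·[0.8276·0.0000 + 0.1724·24.7000] = 3.8534; exercise value = 0.0000 ≤ continuation, so V_u = 3.8534
Node d (S = 55.25): continuation = e^(−0.1)·[0.8276·24.7000 + 0.1724·55.0875] = 27.0902; exercise value = 35.7500 > continuation, so V_d = 35.7500 (exercise)
Node 0 (S = 85): continuation = e^(−0.1)·[0.8276·3.8534 + 0.1724·35.7500] = 8.4629; exercise value = 6.0000 ≤ continuation, so V_0 = 8.4629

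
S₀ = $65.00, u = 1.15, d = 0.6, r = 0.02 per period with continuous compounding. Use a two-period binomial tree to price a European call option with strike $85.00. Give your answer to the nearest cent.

Risk-neutral probability p = (e^0.02 − 0.6)/(1.15 − 0.6) = 0.4202/0.5500 = 0.7640
Terminal stock prices: S_uu = 85.96, S_ud = 44.85, S_dd = 23.4
Terminal payoffs (S − K): max(0.9625, 0) = 0.9625, max(-40.15, 0) = 0, max(-61.6, 0) = 0
Node u (S = 74.75): V_u = e^(−0.02)·[0.7640·0.9625 + 0.2360·0.0000] = 0.7208
Node d (S = 39): V_d = e^(−0.02)·[0.7640·0.0000 + 0.2360·0.0000] = 0.0000
Node 0 (S = 65): V_0 = e^(−0.02)·[0.7640·0.7208 + 0.2360·0.0000] = 0.5398

$0.54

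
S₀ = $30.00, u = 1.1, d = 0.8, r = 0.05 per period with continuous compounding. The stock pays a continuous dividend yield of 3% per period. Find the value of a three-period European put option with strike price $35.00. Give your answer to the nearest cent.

$4.38

Per-period risk-free factor R = e^0.05 = 1.0513; dividend-adjusted growth = e^(0.05−0.03) = 1.0202.
Risk-neutral probability p = (1.0202 − 0.8)/(1.1 − 0.8) = 0.2202/0.3000 = 0.7340
Terminal stock prices: S_uuu = 39.93, S_uud = 29.04, S_udd = 21.12, S_ddd = 15.36
Terminal payoffs (K − S): max(-4.93, 0) = 0, max(5.96, 0) = 5.96, max(13.88, 0) = 13.88, max(19.64, 0) = 19.64
Node uu (S = 36.3): V_uu = e^(−0.05)·[0.7340·0.0000 + 0.2660·5.9600] = 1.5080
Node ud (S = 26.4): V_ud = e^(−0.05)·[0.7340·5.9600 + 0.2660·13.8800] = 7.6733
Node dd (S = 19.2): V_dd = e^(−0.05)·[0.7340·13.8800 + 0.2660·19.6400] = 14.6605
Node u (S = 33): V_u = e^(−0.05)·[0.7340·1.5080 + 0.2660·7.6733] = 2.9944
Node d (S = 24): V_d = e^(−0.05)·[0.7340·7.6733 + 0.2660·14.6605] = 9.0670
Node 0 (S = 30): V_0 = e^(−0.05)·[0.7340·2.9944 + 0.2660·9.0670] = 4.3849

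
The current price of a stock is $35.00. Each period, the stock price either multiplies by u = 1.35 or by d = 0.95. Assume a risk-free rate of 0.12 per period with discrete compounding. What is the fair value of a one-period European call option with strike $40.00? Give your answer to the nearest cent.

Risk-neutral probability p = (1 + 0.12 − 0.95)/(1.35 − 0.95) = 0.1700/0.4000 = 0.4250
Terminal stock prices: S_u = 47.25, S_d = 33.25
Terminal payoffs (S − K): max(7.25, 0) = 7.25, max(-6.75, 0) = 0
Node 0 (S = 35): V_0 = 1/1.12·[0.4250·7.2500 + 0.5750·0.0000] = 2.7511

$2.75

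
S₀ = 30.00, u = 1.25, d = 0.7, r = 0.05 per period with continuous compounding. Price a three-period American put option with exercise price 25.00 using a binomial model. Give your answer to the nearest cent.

2.17

Risk-neutral probability p = (e^0.05 − 0.7)/(1.25 − 0.7) = 0.3513/0.5500 = 0.6387
Terminal stock prices: S_uuu = 58.59, S_uud = 32.81, S_udd = 18.37, S_ddd = 10.29
Terminal payoffs (K − S): max(-33.59, 0) = 0, max(-7.812, 0) = 0, max(6.625, 0) = 6.625, max(14.71, 0) = 14.71
Node uu (S = 46.88): continuation = e^(−0.05)·[0.6387·0.0000 + 0.3613·0.0000] = 0.0000; exercise value = 0.0000 ≤ continuation, so V_uu = 0.0000
Node ud (S = 26.25): continuation = e^(−0.05)·[0.6387·0.0000 + 0.3613·6.6250] = 2.2770; exercise value = 0.0000 ≤ continuation, so V_ud = 2.2770
Node dd (S = 14.7): continuation = e^(−0.05)·[0.6387·6.6250 + 0.3613·14.7100] = 9.0807; exercise value = 10.3000 > continuation, so V_dd = 10.3000 (exercise)
Node u (S = 37.5): continuation = e^(−0.05)·[0.6387·0.0000 + 0.3613·2.2770] = 0.7826; exercise value = 0.0000 ≤ continuation, so V_u = 0.7826
Node d (S = 21): continuation = e^(−0.05)·[0.6387·2.2770 + 0.3613·10.3000] = 4.9235; exercise value = 4.0000 ≤ continuation, so V_d = 4.9235
Node 0 (S = 30): continuation = e^(−0.05)·[0.6387·0.7826 + 0.3613·4.9235] = 2.1677; exercise value = 0.0000 ≤ continuation, so V_0 = 2.1677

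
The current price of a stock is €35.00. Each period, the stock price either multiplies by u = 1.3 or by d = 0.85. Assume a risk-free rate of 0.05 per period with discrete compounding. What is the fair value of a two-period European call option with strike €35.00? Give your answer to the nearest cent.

€5.97

Risk-neutral probability p = (1 + 0.05 − 0.85)/(1.3 − 0.85) = 0.2000/0.4500 = 0.4444
Terminal stock prices: S_uu = 59.15, S_ud = 38.67, S_dd = 25.29
Terminal payoffs (S − K): max(24.15, 0) = 24.15, max(3.675, 0) = 3.675, max(-9.713, 0) = 0
Node u (S = 45.5): V_u = 1/1.05·[0.4444·24.1500 + 0.5556·3.6750] = 12.1667
Node d (S = 29.75): V_d = 1/1.05·[0.4444·3.6750 + 0.5556·0.0000] = 1.5556
Node 0 (S = 35): V_0 = 1/1.05·[0.4444·12.1667 + 0.5556·1.5556] = 5.9730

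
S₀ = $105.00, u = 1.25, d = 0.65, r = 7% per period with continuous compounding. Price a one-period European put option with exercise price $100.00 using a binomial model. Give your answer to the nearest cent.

$8.76

Risk-neutral probability p = (e^0.07 − 0.65)/(1.25 − 0.65) = 0.4225/0.6000 = 0.7042
Terminal stock prices: S_u = 131.2, S_d = 68.25
Terminal payoffs (K − S): max(-31.25, 0) = 0, max(31.75, 0) = 31.75
Node 0 (S = 105): V_0 = e^(−0.07)·[0.7042·0.0000 + 0.2958·31.7500] = 8.7573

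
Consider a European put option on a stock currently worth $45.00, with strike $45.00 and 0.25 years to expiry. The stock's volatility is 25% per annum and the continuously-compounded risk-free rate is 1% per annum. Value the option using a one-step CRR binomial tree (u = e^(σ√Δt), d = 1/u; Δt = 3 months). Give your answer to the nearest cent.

CRR parameters: u = e^(σ√Δt) = e^(0.25·√0.25) = 1.1331, d = 1/u = 0.8825
Per-period rate: rΔt = 0.01·0.25 = 0.0025, so R = e^0.0025 = 1.0025
Risk-neutral probability p = (e^0.0025 − 0.8825)/(1.1331 − 0.8825) = 0.1200/0.2507 = 0.4788
Terminal stock prices: S_u = 50.99, S_d = 39.71
Terminal payoffs (K − S): max(-5.992, 0) = 0, max(5.288, 0) = 5.288
Node 0 (S = 45): V_0 = e^(−0.0025)·[0.4788·0.0000 + 0.5212·5.2876] = 2.7492

$2.75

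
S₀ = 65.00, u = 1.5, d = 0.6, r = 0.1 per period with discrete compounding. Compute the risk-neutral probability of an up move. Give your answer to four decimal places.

Risk-neutral probability p = (1 + 0.1 − 0.6)/(1.5 − 0.6) = 0.5000/0.9000 = 0.5556

p = 0.5556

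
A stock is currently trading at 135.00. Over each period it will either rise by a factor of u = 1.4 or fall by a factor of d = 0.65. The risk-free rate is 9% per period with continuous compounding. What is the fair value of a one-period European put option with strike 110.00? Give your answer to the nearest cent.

8.29

Risk-neutral probability p = (e^0.09 − 0.65)/(1.4 − 0.65) = 0.4442/0.7500 = 0.5922
Terminal stock prices: S_u = 189, S_d = 87.75
Terminal payoffs (K − S): max(-79, 0) = 0, max(22.25, 0) = 22.25
Node 0 (S = 135): V_0 = e^(−0.09)·[0.5922·0.0000 + 0.4078·22.2500] = 8.2919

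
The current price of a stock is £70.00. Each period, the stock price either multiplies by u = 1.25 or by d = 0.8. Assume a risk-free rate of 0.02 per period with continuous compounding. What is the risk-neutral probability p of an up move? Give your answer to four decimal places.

p = 0.4893

Risk-neutral probability p = (e^0.02 − 0.8)/(1.25 − 0.8) = 0.2202/0.4500 = 0.4893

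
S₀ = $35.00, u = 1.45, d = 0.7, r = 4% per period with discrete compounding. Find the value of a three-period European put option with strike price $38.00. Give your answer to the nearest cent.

Risk-neutral probability p = (1 + 0.04 − 0.7)/(1.45 − 0.7) = 0.3400/0.7500 = 0.4533
Terminal stock prices: S_uuu = 106.7, S_uud = 51.51, S_udd = 24.87, S_ddd = 12
Terminal payoffs (K − S): max(-68.7, 0) = 0, max(-13.51, 0) = 0, max(13.13, 0) = 13.13, max(26, 0) = 26
Node uu (S = 73.59): V_uu = 1/1.04·[0.4533·0.0000 + 0.5467·0.0000] = 0.0000
Node ud (S = 35.52): V_ud = 1/1.04·[0.4533·0.0000 + 0.5467·13.1325] = 6.9030
Node dd (S = 17.15): V_dd = 1/1.04·[0.4533·13.1325 + 0.5467·25.9950] = 19.3885
Node u (S = 50.75): V_u = 1/1.04·[0.4533·0.0000 + 0.5467·6.9030] = 3.6285
Node d (S = 24.5): V_d = 1/1.04·[0.4533·6.9030 + 0.5467·19.3885] = 13.2004
Node 0 (S = 35): V_0 = 1/1.04·[0.4533·3.6285 + 0.5467·13.2004] = 8.5203

$8.52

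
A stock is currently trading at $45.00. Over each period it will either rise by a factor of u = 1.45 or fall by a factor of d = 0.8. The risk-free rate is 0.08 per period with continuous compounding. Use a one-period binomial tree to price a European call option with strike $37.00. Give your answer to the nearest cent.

$11.37

Risk-neutral probability p = (e^0.08 − 0.8)/(1.45 − 0.8) = 0.2833/0.6500 = 0.4358
Terminal stock prices: S_u = 65.25, S_d = 36
Terminal payoffs (S − K): max(28.25, 0) = 28.25, max(-1, 0) = 0
Node 0 (S = 45): V_0 = e^(−0.08)·[0.4358·28.2500 + 0.5642·0.0000] = 11.3655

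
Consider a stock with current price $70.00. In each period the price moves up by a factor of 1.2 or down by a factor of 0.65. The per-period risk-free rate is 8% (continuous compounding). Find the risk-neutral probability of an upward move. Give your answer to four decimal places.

p = 0.7878

Risk-neutral probability p = (e^0.08 − 0.65)/(1.2 − 0.65) = 0.4333/0.5500 = 0.7878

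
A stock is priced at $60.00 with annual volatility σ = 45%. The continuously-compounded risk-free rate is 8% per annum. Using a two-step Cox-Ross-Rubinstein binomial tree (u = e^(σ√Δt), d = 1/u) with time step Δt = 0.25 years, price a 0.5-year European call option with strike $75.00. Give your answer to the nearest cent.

CRR parameters: u = e^(σ√Δt) = e^(0.45·√0.25) = 1.2523, d = 1/u = 0.7985
Per-period rate: rΔt = 0.08·0.25 = 0.02, so R = e^0.02 = 1.0202
Risk-neutral probability p = (e^0.02 − 0.7985)/(1.2523 − 0.7985) = 0.2217/0.4538 = 0.4885
Terminal stock prices: S_uu = 94.1, S_ud = 60, S_dd = 38.26
Terminal payoffs (S − K): max(19.1, 0) = 19.1, max(-15, 0) = 0, max(-36.74, 0) = 0
Node u (S = 75.14): V_u = e^(−0.02)·[0.4885·19.0987 + 0.5115·0.0000] = 9.1450
Node d (S = 47.91): V_d = e^(−0.02)·[0.4885·0.0000 + 0.5115·0.0000] = 0.0000
Node 0 (S = 60): V_0 = e^(−0.02)·[0.4885·9.1450 + 0.5115·0.0000] = 4.3789

$4.38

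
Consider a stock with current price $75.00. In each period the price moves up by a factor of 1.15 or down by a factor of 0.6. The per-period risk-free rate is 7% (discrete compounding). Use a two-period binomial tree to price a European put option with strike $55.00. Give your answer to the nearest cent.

$1.22

Risk-neutral probability p = (1 + 0.07 − 0.6)/(1.15 − 0.6) = 0.4700/0.5500 = 0.8545
Terminal stock prices: S_uu = 99.19, S_ud = 51.75, S_dd = 27
Terminal payoffs (K − S): max(-44.19, 0) = 0, max(3.25, 0) = 3.25, max(28, 0) = 28
Node u (S = 86.25): V_u = 1/1.07·[0.8545·0.0000 + 0.1455·3.2500] = 0.4418
Node d (S = 45): V_d = 1/1.07·[0.8545·3.2500 + 0.1455·28.0000] = 6.4019
Node 0 (S = 75): V_0 = 1/1.07·[0.8545·0.4418 + 0.1455·6.4019] = 1.2231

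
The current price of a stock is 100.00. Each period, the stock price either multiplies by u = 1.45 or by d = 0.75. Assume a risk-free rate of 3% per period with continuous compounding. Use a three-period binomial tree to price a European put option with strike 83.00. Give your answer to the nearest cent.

Risk-neutral probability p = (e^0.03 − 0.75)/(1.45 − 0.75) = 0.2805/0.7000 = 0.4006
Terminal stock prices: S_uuu = 304.9, S_uud = 157.7, S_udd = 81.56, S_ddd = 42.19
Terminal payoffs (K − S): max(-221.9, 0) = 0, max(-74.69, 0) = 0, max(1.438, 0) = 1.438, max(40.81, 0) = 40.81
Node uu (S = 210.2): V_uu = e^(−0.03)·[0.4006·0.0000 + 0.5994·0.0000] = 0.0000
Node ud (S = 108.8): V_ud = e^(−0.03)·[0.4006·0.0000 + 0.5994·1.4375] = 0.8361
Node dd (S = 56.25): V_dd = e^(−0.03)·[0.4006·1.4375 + 0.5994·40.8125] = 24.2970
Node u (S = 145): V_u = e^(−0.03)·[0.4006·0.0000 + 0.5994·0.8361] = 0.4863
Node d (S = 75): V_d = e^(−0.03)·[0.4006·0.8361 + 0.5994·24.2970] = 14.4571
Node 0 (S = 100): V_0 = e^(−0.03)·[0.4006·0.4863 + 0.5994·14.4571] = 8.5979

8.60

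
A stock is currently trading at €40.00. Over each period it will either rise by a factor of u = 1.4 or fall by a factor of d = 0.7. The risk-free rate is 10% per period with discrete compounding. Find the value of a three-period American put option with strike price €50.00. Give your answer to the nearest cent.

€10.76

Risk-neutral probability p = (1 + 0.1 − 0.7)/(1.4 − 0.7) = 0.4000/0.7000 = 0.5714
Terminal stock prices: S_uuu = 109.8, S_uud = 54.88, S_udd = 27.44, S_ddd = 13.72
Terminal payoffs (K − S): max(-59.76, 0) = 0, max(-4.88, 0) = 0, max(22.56, 0) = 22.56, max(36.28, 0) = 36.28
Node uu (S = 78.4): continuation = 1/1.1·[0.5714·0.0000 + 0.4286·0.0000] = 0.0000; exercise value = 0.0000 ≤ continuation, so V_uu = 0.0000
Node ud (S = 39.2): continuation = 1/1.1·[0.5714·0.0000 + 0.4286·22.5600] = 8.7896; exercise value = 10.8000 > continuation, so V_ud = 10.8000 (exercise)
Node dd (S = 19.6): continuation = 1/1.1·[0.5714·22.5600 + 0.4286·36.2800] = 25.8545; exercise value = 30.4000 > continuation, so V_dd = 30.4000 (exercise)
Node u (S = 56): continuation = 1/1.1·[0.5714·0.0000 + 0.4286·10.8000] = 4.2078; exercise value = 0.0000 ≤ continuation, so V_u = 4.2078
Node d (S = 28): continuation = 1/1.1·[0.5714·10.8000 + 0.4286·30.4000] = 17.4545; exercise value = 22.0000 > continuation, so V_d = 22.0000 (exercise)
Node 0 (S = 40): continuation = 1/1.1·[0.5714·4.2078 + 0.4286·22.0000] = 10.7573; exercise value = 10.0000 ≤ continuation, so V_0 = 10.7573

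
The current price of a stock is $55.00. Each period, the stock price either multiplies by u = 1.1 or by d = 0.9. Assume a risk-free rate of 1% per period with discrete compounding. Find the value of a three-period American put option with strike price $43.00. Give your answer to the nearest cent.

Risk-neutral probability p = (1 + 0.01 − 0.9)/(1.1 − 0.9) = 0.1100/0.2000 = 0.5500
Terminal stock prices: S_uuu = 73.21, S_uud = 59.9, S_udd = 49.01, S_ddd = 40.1
Terminal payoffs (K − S): max(-30.21, 0) = 0, max(-16.9, 0) = 0, max(-6.005, 0) = 0, max(2.905, 0) = 2.905
Node uu (S = 66.55): continuation = 1/1.01·[0.5500·0.0000 + 0.4500·0.0000] = 0.0000; exercise value = 0.0000 ≤ continuation, so V_uu = 0.0000
Node ud (S = 54.45): continuation = 1/1.01·[0.5500·0.0000 + 0.4500·0.0000] = 0.0000; exercise value = 0.0000 ≤ continuation, so V_ud = 0.0000
Node dd (S = 44.55): continuation = 1/1.01·[0.5500·0.0000 + 0.4500·2.9050] = 1.2943; exercise value = 0.0000 ≤ continuation, so V_dd = 1.2943
Node u (S = 60.5): continuation = 1/1.01·[0.5500·0.0000 + 0.4500·0.0000] = 0.0000; exercise value = 0.0000 ≤ continuation, so V_u = 0.0000
Node d (S = 49.5): continuation = 1/1.01·[0.5500·0.0000 + 0.4500·1.2943] = 0.5767; exercise value = 0.0000 ≤ continuation, so V_d = 0.5767
Node 0 (S = 55): continuation = 1/1.01·[0.5500·0.0000 + 0.4500·0.5767] = 0.2569; exercise value = 0.0000 ≤ continuation, so V_0 = 0.2569

$0.26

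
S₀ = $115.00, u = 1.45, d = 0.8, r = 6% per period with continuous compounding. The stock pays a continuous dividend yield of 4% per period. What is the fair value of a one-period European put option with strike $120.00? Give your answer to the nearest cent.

$17.44

Per-period risk-free factor R = e^0.06 = 1.0618; dividend-adjusted growth = e^(0.06−0.04) = 1.0202.
Risk-neutral probability p = (1.0202 − 0.8)/(1.45 − 0.8) = 0.2202/0.6500 = 0.3388
Terminal stock prices: S_u = 166.8, S_d = 92
Terminal payoffs (K − S): max(-46.75, 0) = 0, max(28, 0) = 28
Node 0 (S = 115): V_0 = e^(−0.06)·[0.3388·0.0000 + 0.6612·28.0000] = 17.4362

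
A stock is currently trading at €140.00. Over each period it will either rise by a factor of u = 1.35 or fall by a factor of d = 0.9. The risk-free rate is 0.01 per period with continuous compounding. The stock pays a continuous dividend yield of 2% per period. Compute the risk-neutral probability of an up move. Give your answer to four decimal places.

Per-period risk-free factor R = e^0.01 = 1.0101; dividend-adjusted growth = e^(0.01−0.02) = 0.9900.
Risk-neutral probability p = (0.9900 − 0.9)/(1.35 − 0.9) = 0.0900/0.4500 = 0.2001

p = 0.2001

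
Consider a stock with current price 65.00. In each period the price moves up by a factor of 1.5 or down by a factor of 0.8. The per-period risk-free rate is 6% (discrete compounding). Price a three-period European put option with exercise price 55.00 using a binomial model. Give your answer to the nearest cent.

Risk-neutral probability p = (1 + 0.06 − 0.8)/(1.5 − 0.8) = 0.2600/0.7000 = 0.3714
Terminal stock prices: S_uuu = 219.4, S_uud = 117, S_udd = 62.4, S_ddd = 33.28
Terminal payoffs (K − S): max(-164.4, 0) = 0, max(-62, 0) = 0, max(-7.4, 0) = 0, max(21.72, 0) = 21.72
Node uu (S = 146.2): V_uu = 1/1.06·[0.3714·0.0000 + 0.6286·0.0000] = 0.0000
Node ud (S = 78): V_ud = 1/1.06·[0.3714·0.0000 + 0.6286·0.0000] = 0.0000
Node dd (S = 41.6): V_dd = 1/1.06·[0.3714·0.0000 + 0.6286·21.7200] = 12.8798
Node u (S = 97.5): V_u = 1/1.06·[0.3714·0.0000 + 0.6286·0.0000] = 0.0000
Node d (S = 52): V_d = 1/1.06·[0.3714·0.0000 + 0.6286·12.8798] = 7.6376
Node 0 (S = 65): V_0 = 1/1.06·[0.3714·0.0000 + 0.6286·7.6376] = 4.5290

4.53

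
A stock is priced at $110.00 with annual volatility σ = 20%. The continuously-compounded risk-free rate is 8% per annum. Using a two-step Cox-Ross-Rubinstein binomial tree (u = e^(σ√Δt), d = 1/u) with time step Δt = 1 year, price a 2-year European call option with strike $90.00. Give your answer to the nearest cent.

CRR parameters: u = e^(σ√Δt) = e^(0.2·√1) = 1.2214, d = 1/u = 0.8187
Per-period rate: rΔt = 0.08·1 = 0.08, so R = e^0.08 = 1.0833
Risk-neutral probability p = (e^0.08 − 0.8187)/(1.2214 − 0.8187) = 0.2646/0.4027 = 0.6570
Terminal stock prices: S_uu = 164.1, S_ud = 110, S_dd = 73.74
Terminal payoffs (S − K): max(74.1, 0) = 74.1, max(20, 0) = 20, max(-16.26, 0) = 0
Node u (S = 134.4): V_u = e^(−0.08)·[0.6570·74.1007 + 0.3430·20.0000] = 51.2738
Node d (S = 90.06): V_d = e^(−0.08)·[0.6570·20.0000 + 0.3430·0.0000] = 12.1298
Node 0 (S = 110): V_0 = e^(−0.08)·[0.6570·51.2738 + 0.3430·12.1298] = 34.9376

$34.94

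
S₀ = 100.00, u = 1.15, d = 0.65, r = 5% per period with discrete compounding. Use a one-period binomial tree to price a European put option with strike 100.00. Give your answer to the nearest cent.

6.67

Risk-neutral probability p = (1 + 0.05 − 0.65)/(1.15 − 0.65) = 0.4000/0.5000 = 0.8000
Terminal stock prices: S_u = 115, S_d = 65
Terminal payoffs (K − S): max(-15, 0) = 0, max(35, 0) = 35
Node 0 (S = 100): V_0 = 1/1.05·[0.8000·0.0000 + 0.2000·35.0000] = 6.6667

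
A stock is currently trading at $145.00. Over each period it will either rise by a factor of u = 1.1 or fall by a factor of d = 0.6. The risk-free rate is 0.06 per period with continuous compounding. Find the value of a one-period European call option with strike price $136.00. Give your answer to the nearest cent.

$20.44

Risk-neutral probability p = (e^0.06 − 0.6)/(1.1 − 0.6) = 0.4618/0.5000 = 0.9237
Terminal stock prices: S_u = 159.5, S_d = 87
Terminal payoffs (S − K): max(23.5, 0) = 23.5, max(-49, 0) = 0
Node 0 (S = 145): V_0 = e^(−0.06)·[0.9237·23.5000 + 0.0763·0.0000] = 20.4422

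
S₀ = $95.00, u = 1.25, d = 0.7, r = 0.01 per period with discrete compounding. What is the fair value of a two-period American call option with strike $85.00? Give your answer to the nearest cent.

Risk-neutral probability p = (1 + 0.01 − 0.7)/(1.25 − 0.7) = 0.3100/0.5500 = 0.5636
Terminal stock prices: S_uu = 148.4, S_ud = 83.12, S_dd = 46.55
Terminal payoffs (S − K): max(63.44, 0) = 63.44, max(-1.875, 0) = 0, max(-38.45, 0) = 0
Node u (S = 118.8): continuation = 1/1.01·[0.5636·63.4375 + 0.4364·0.0000] = 35.4017; exercise value = 33.7500 ≤ continuation, so V_u = 35.4017
Node d (S = 66.5): continuation = 1/1.01·[0.5636·0.0000 + 0.4364·0.0000] = 0.0000; exercise value = 0.0000 ≤ continuation, so V_d = 0.0000
Node 0 (S = 95): continuation = 1/1.01·[0.5636·35.4017 + 0.4364·0.0000] = 19.7561; exercise value = 10.0000 ≤ continuation, so V_0 = 19.7561

$19.76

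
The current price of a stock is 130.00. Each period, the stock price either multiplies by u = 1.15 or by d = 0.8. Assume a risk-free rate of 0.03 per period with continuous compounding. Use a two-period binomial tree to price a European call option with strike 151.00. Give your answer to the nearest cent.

Risk-neutral probability p = (e^0.03 − 0.8)/(1.15 − 0.8) = 0.2305/0.3500 = 0.6584
Terminal stock prices: S_uu = 171.9, S_ud = 119.6, S_dd = 83.2
Terminal payoffs (S − K): max(20.92, 0) = 20.92, max(-31.4, 0) = 0, max(-67.8, 0) = 0
Node u (S = 149.5): V_u = e^(−0.03)·[0.6584·20.9250 + 0.3416·0.0000] = 13.3707
Node d (S = 104): V_d = e^(−0.03)·[0.6584·0.0000 + 0.3416·0.0000] = 0.0000
Node 0 (S = 130): V_0 = e^(−0.03)·[0.6584·13.3707 + 0.3416·0.0000] = 8.5436

8.54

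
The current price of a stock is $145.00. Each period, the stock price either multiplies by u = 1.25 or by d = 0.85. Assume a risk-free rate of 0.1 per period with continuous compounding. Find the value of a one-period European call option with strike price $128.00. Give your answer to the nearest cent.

Risk-neutral probability p = (e^0.1 − 0.85)/(1.25 − 0.85) = 0.2552/0.4000 = 0.6379
Terminal stock prices: S_u = 181.2, S_d = 123.2
Terminal payoffs (S − K): max(53.25, 0) = 53.25, max(-4.75, 0) = 0
Node 0 (S = 145): V_0 = e^(−0.1)·[0.6379·53.2500 + 0.3621·0.0000] = 30.7370

$30.74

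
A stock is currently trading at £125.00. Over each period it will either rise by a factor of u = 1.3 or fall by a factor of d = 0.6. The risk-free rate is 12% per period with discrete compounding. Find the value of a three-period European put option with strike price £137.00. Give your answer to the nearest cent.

Risk-neutral probability p = (1 + 0.12 − 0.6)/(1.3 − 0.6) = 0.5200/0.7000 = 0.7429
Terminal stock prices: S_uuu = 274.6, S_uud = 126.8, S_udd = 58.5, S_ddd = 27
Terminal payoffs (K − S): max(-137.6, 0) = 0, max(10.25, 0) = 10.25, max(78.5, 0) = 78.5, max(110, 0) = 110
Node uu (S = 211.3): V_uu = 1/1.12·[0.7429·0.0000 + 0.2571·10.2500] = 2.3533
Node ud (S = 97.5): V_ud = 1/1.12·[0.7429·10.2500 + 0.2571·78.5000] = 24.8214
Node dd (S = 45): V_dd = 1/1.12·[0.7429·78.5000 + 0.2571·110.0000] = 77.3214
Node u (S = 162.5): V_u = 1/1.12·[0.7429·2.3533 + 0.2571·24.8214] = 7.2597
Node d (S = 75): V_d = 1/1.12·[0.7429·24.8214 + 0.2571·77.3214] = 34.2156
Node 0 (S = 125): V_0 = 1/1.12·[0.7429·7.2597 + 0.2571·34.2156] = 12.6707

£12.67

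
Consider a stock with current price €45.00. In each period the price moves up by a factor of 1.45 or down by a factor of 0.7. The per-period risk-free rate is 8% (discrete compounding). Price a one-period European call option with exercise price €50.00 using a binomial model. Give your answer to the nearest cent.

€7.15

Risk-neutral probability p = (1 + 0.08 − 0.7)/(1.45 − 0.7) = 0.3800/0.7500 = 0.5067
Terminal stock prices: S_u = 65.25, S_d = 31.5
Terminal payoffs (S − K): max(15.25, 0) = 15.25, max(-18.5, 0) = 0
Node 0 (S = 45): V_0 = 1/1.08·[0.5067·15.2500 + 0.4933·0.0000] = 7.1543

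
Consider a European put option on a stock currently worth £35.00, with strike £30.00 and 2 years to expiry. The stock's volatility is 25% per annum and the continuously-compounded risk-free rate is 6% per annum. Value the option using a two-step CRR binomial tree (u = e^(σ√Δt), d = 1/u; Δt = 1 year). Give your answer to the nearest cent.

£1.50

CRR parameters: u = e^(σ√Δt) = e^(0.25·√1) = 1.2840, d = 1/u = 0.7788
Per-period rate: rΔt = 0.06·1 = 0.06, so R = e^0.06 = 1.0618
Risk-neutral probability p = (e^0.06 − 0.7788)/(1.2840 − 0.7788) = 0.2830/0.5052 = 0.5602
Terminal stock prices: S_uu = 57.71, S_ud = 35, S_dd = 21.23
Terminal payoffs (K − S): max(-27.71, 0) = 0, max(-5, 0) = 0, max(8.771, 0) = 8.771
Node u (S = 44.94): V_u = e^(−0.06)·[0.5602·0.0000 + 0.4398·0.0000] = 0.0000
Node d (S = 27.26): V_d = e^(−0.06)·[0.5602·0.0000 + 0.4398·8.7714] = 3.6329
Node 0 (S = 35): V_0 = e^(−0.06)·[0.5602·0.0000 + 0.4398·3.6329] = 1.5046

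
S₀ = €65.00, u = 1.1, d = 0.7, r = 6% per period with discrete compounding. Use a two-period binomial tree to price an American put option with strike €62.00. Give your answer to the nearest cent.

€2.51

Risk-neutral probability p = (1 + 0.06 − 0.7)/(1.1 − 0.7) = 0.3600/0.4000 = 0.9000
Terminal stock prices: S_uu = 78.65, S_ud = 50.05, S_dd = 31.85
Terminal payoffs (K − S): max(-16.65, 0) = 0, max(11.95, 0) = 11.95, max(30.15, 0) = 30.15
Node u (S = 71.5): continuation = 1/1.06·[0.9000·0.0000 + 0.1000·11.9500] = 1.1274; exercise value = 0.0000 ≤ continuation, so V_u = 1.1274
Node d (S = 45.5): continuation = 1/1.06·[0.9000·11.9500 + 0.1000·30.1500] = 12.9906; exercise value = 16.5000 > continuation, so V_d = 16.5000 (exercise)
Node 0 (S = 65): continuation = 1/1.06·[0.9000·1.1274 + 0.1000·16.5000] = 2.5138; exercise value = 0.0000 ≤ continuation, so V_0 = 2.5138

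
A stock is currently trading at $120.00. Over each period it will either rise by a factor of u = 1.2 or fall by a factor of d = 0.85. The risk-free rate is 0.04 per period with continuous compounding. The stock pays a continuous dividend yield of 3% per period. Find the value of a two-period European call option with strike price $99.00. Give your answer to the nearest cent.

Per-period risk-free factor R = e^0.04 = 1.0408; dividend-adjusted growth = e^(0.04−0.03) = 1.0101.
Risk-neutral probability p = (1.0101 − 0.85)/(1.2 − 0.85) = 0.1601/0.3500 = 0.4573
Terminal stock prices: S_uu = 172.8, S_ud = 122.4, S_dd = 86.7
Terminal payoffs (S − K): max(73.8, 0) = 73.8, max(23.4, 0) = 23.4, max(-12.3, 0) = 0
Node u (S = 144): V_u = e^(−0.04)·[0.4573·73.8000 + 0.5427·23.4000] = 44.6260
Node d (S = 102): V_d = e^(−0.04)·[0.4573·23.4000 + 0.5427·0.0000] = 10.2809
Node 0 (S = 120): V_0 = e^(−0.04)·[0.4573·44.6260 + 0.5427·10.2809] = 24.9675

$24.97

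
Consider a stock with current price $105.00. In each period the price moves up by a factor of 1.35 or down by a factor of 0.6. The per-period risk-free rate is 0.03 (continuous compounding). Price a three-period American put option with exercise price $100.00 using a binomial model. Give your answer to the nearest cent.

$19.96

Risk-neutral probability p = (e^0.03 − 0.6)/(1.35 − 0.6) = 0.4305/0.7500 = 0.5739
Terminal stock prices: S_uuu = 258.3, S_uud = 114.8, S_udd = 51.03, S_ddd = 22.68
Terminal payoffs (K − S): max(-158.3, 0) = 0, max(-14.82, 0) = 0, max(48.97, 0) = 48.97, max(77.32, 0) = 77.32
Node uu (S = 191.4): continuation = e^(−0.03)·[0.5739·0.0000 + 0.4261·0.0000] = 0.0000; exercise value = 0.0000 ≤ continuation, so V_uu = 0.0000
Node ud (S = 85.05): continuation = e^(−0.03)·[0.5739·0.0000 + 0.4261·48.9700] = 20.2476; exercise value = 14.9500 ≤ continuation, so V_ud = 20.2476
Node dd (S = 37.8): continuation = e^(−0.03)·[0.5739·48.9700 + 0.4261·77.3200] = 59.2446; exercise value = 62.2000 > continuation, so V_dd = 62.2000 (exercise)
Node u (S = 141.8): continuation = e^(−0.03)·[0.5739·0.0000 + 0.4261·20.2476] = 8.3717; exercise value = 0.0000 ≤ continuation, so V_u = 8.3717
Node d (S = 63): continuation = e^(−0.03)·[0.5739·20.2476 + 0.4261·62.2000] = 36.9952; exercise value = 37.0000 > continuation, so V_d = 37.0000 (exercise)
Node 0 (S = 105): continuation = e^(−0.03)·[0.5739·8.3717 + 0.4261·37.0000] = 19.9612; exercise value = 0.0000 ≤ continuation, so V_0 = 19.9612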